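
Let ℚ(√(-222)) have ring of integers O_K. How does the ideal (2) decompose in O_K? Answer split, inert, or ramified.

p ramifies

d = -222 ≡ 2 (mod 4), so O_K = ℤ[√-222] and disc(K) = 4d = -888.
Ramification test: 2 | -888. The prime 2 ramifies in K.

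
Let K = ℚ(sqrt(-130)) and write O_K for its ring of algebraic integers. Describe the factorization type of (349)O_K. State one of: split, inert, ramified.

Since -130 ≢ 1 mod 4, the ring of integers is ℤ[√-130] with discriminant 4·(-130) = -520.
disc(K) = -520 is not divisible by 349; 349 is unramified.
(-130/349) = 219^174 mod 349 = 1, giving Legendre symbol 1.
Legendre symbol 1 ⇒ 349 is split.

p splits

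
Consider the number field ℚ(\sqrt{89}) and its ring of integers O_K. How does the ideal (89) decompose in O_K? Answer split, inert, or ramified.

ramified

89 mod 4 = 1, hence disc K = 89 and O_K = ℤ[(1+√89)/2].
Ramification test: 89 | 89. The prime 89 ramifies in K.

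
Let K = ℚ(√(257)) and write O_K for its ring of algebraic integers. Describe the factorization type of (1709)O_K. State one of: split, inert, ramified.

Since 257 ≡ 1 mod 4, the ring of integers is ℤ[(1+√257)/2] with discriminant 257.
disc(K) = 257 is not divisible by 1709; 1709 is unramified.
Euler's criterion: 257^854 mod 1709 = 1708. Thus (257|1709) = -1.
(257/1709) = -1, so 1709 is inert.

remains prime (inert)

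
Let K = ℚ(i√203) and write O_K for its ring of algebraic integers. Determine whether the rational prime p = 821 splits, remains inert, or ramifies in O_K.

split

-203 mod 4 = 1, hence disc K = -203 and O_K = ℤ[(1+√-203)/2].
821 ∤ -203, so 821 is unramified.
Legendre symbol by Euler's criterion: (-203/821) ≡ (-203)^410 ≡ 1 (mod 821), i.e. (-203/821) = 1.
Legendre symbol 1 ⇒ 821 is split.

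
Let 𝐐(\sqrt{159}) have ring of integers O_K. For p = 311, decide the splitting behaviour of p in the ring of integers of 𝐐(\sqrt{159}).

d = 159 ≡ 3 (mod 4), so O_K = ℤ[√159] and disc(K) = 4d = 636.
Since gcd(311, 636) = 1 the prime 311 does not ramify.
Legendre symbol by Euler's criterion: (159/311) ≡ 159^155 ≡ 1 (mod 311), i.e. (159/311) = 1.
Legendre symbol 1 ⇒ 311 is split.

311 splits in O_K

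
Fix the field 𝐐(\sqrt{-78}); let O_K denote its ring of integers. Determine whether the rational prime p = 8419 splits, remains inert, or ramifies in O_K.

p splits

Since -78 ≢ 1 mod 4, the ring of integers is ℤ[√-78] with discriminant 4·(-78) = -312.
8419 ∤ -312, so 8419 is unramified.
Compute (-78/8419) via Euler: 8341^((8419-1)/2) mod 8419 = 1, so (-78/8419) = 1.
Legendre symbol 1 ⇒ 8419 is split.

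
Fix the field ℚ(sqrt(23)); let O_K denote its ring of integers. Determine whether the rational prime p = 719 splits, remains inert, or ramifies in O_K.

d = 23 ≡ 3 (mod 4), so O_K = ℤ[√23] and disc(K) = 4d = 92.
Since gcd(719, 92) = 1 the prime 719 does not ramify.
Legendre symbol by Euler's criterion: (23/719) ≡ 23^359 ≡ 718 (mod 719), i.e. (23/719) = -1.
d is a non-residue mod p, hence 719 remains inert in O_K.

remains prime (inert)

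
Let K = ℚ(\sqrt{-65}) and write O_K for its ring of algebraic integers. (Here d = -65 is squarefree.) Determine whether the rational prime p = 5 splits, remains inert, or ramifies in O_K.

-65 mod 4 = 3, hence disc K = 4·(-65) = -260 and O_K = ℤ[√-65].
Ramification test: 5 | -260. The prime 5 ramifies in K.

ramifies in O_K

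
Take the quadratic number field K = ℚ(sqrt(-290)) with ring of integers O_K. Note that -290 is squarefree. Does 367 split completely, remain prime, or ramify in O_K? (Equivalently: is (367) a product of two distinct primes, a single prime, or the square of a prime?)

-290 mod 4 = 2, hence disc K = 4·(-290) = -1160 and O_K = ℤ[√-290].
disc(K) = -1160 is not divisible by 367; 367 is unramified.
(-290/367) = 77^183 mod 367 = 366, giving Legendre symbol -1.
Legendre symbol -1 ⇒ 367 is inert.

remains prime (inert)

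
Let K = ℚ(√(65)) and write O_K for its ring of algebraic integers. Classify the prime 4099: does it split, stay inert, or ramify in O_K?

65 mod 4 = 1, hence disc K = 65 and O_K = ℤ[(1+√65)/2].
Since gcd(4099, 65) = 1 the prime 4099 does not ramify.
Compute (65/4099) via Euler: 65^((4099-1)/2) mod 4099 = 1, so (65/4099) = 1.
(65/4099) = 1, so 4099 splits.

splits completely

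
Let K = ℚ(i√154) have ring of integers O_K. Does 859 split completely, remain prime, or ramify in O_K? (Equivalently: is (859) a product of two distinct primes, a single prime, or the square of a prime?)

remains prime (inert)

Since -154 ≢ 1 mod 4, the ring of integers is ℤ[√-154] with discriminant 4·(-154) = -616.
Since gcd(859, -616) = 1 the prime 859 does not ramify.
Compute (-154/859) via Euler: 705^((859-1)/2) mod 859 = 858, so (-154/859) = -1.
d is a non-residue mod p, hence 859 remains inert in O_K.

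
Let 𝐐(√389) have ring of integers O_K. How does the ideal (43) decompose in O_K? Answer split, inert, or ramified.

389 mod 4 = 1, hence disc K = 389 and O_K = ℤ[(1+√389)/2].
43 ∤ 389, so 43 is unramified.
Euler's criterion: 389^21 mod 43 = 42. Thus (389|43) = -1.
Legendre symbol -1 ⇒ 43 is inert.

inert — (43) stays prime in O_K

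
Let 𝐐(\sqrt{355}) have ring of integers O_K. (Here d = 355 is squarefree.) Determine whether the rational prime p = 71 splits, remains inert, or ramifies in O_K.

ramified — (71) = 𝔭²

Since 355 ≢ 1 mod 4, the ring of integers is ℤ[√355] with discriminant 4·355 = 1420.
71 divides disc(K) = 1420, so 71 ramifies.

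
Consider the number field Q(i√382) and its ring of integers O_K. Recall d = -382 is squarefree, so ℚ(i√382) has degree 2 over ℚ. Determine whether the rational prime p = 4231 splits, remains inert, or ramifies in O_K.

p is inert

d = -382 ≡ 2 (mod 4), so O_K = ℤ[√-382] and disc(K) = 4d = -1528.
Since gcd(4231, -1528) = 1 the prime 4231 does not ramify.
(-382/4231) = 3849^2115 mod 4231 = 4230, giving Legendre symbol -1.
d is a non-residue mod p, hence 4231 remains inert in O_K.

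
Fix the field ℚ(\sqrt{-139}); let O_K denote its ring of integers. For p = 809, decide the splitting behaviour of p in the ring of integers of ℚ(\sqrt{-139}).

d = -139 ≡ 1 (mod 4), so O_K = ℤ[(1+√-139)/2] and disc(K) = d = -139.
disc(K) = -139 is not divisible by 809; 809 is unramified.
Legendre symbol by Euler's criterion: (-139/809) ≡ (-139)^404 ≡ 808 (mod 809), i.e. (-139/809) = -1.
(-139/809) = -1, so 809 is inert.

inert — (809) stays prime in O_K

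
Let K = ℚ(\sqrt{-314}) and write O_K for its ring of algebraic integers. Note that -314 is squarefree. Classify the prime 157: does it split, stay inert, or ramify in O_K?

ramified — (157) = 𝔭²

d = -314 ≡ 2 (mod 4), so O_K = ℤ[√-314] and disc(K) = 4d = -1256.
157 divides disc(K) = -1256, so 157 ramifies.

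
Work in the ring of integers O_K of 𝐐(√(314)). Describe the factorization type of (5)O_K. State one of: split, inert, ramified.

314 mod 4 = 2, hence disc K = 4·314 = 1256 and O_K = ℤ[√314].
disc(K) = 1256 is not divisible by 5; 5 is unramified.
(314/5) = 4^2 mod 5 = 1, giving Legendre symbol 1.
Legendre symbol 1 ⇒ 5 is split.

5 splits in O_K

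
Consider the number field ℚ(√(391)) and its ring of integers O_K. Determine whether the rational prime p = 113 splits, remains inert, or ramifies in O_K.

391 mod 4 = 3, hence disc K = 4·391 = 1564 and O_K = ℤ[√391].
Since gcd(113, 1564) = 1 the prime 113 does not ramify.
Compute (391/113) via Euler: 52^((113-1)/2) mod 113 = 1, so (391/113) = 1.
Legendre symbol 1 ⇒ 113 is split.

split — (113) = 𝔭₁𝔭₂ with 𝔭₁ ≠ 𝔭₂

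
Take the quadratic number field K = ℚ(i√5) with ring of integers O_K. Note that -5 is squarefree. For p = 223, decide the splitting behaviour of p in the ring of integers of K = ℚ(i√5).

p splits

-5 mod 4 = 3, hence disc K = 4·(-5) = -20 and O_K = ℤ[√-5].
Since gcd(223, -20) = 1 the prime 223 does not ramify.
Legendre symbol by Euler's criterion: (-5/223) ≡ (-5)^111 ≡ 1 (mod 223), i.e. (-5/223) = 1.
(-5/223) = 1, so 223 splits.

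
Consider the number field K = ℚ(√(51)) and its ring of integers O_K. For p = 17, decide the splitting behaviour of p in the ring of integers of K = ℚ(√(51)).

d = 51 ≡ 3 (mod 4), so O_K = ℤ[√51] and disc(K) = 4d = 204.
Ramification test: 17 | 204. The prime 17 ramifies in K.

ramified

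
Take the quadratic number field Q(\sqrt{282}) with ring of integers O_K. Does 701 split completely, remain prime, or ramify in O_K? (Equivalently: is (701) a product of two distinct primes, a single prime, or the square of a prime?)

inert

282 mod 4 = 2, hence disc K = 4·282 = 1128 and O_K = ℤ[√282].
Since gcd(701, 1128) = 1 the prime 701 does not ramify.
Compute (282/701) via Euler: 282^((701-1)/2) mod 701 = 700, so (282/701) = -1.
(282/701) = -1, so 701 is inert.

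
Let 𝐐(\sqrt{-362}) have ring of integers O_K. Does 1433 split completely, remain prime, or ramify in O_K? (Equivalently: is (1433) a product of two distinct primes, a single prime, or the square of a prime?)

1433 splits in O_K

Since -362 ≢ 1 mod 4, the ring of integers is ℤ[√-362] with discriminant 4·(-362) = -1448.
disc(K) = -1448 is not divisible by 1433; 1433 is unramified.
(-362/1433) = 1071^716 mod 1433 = 1, giving Legendre symbol 1.
Legendre symbol 1 ⇒ 1433 is split.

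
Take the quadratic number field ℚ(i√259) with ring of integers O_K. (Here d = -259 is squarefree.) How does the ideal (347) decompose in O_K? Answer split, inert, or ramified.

inert

Since -259 ≡ 1 mod 4, the ring of integers is ℤ[(1+√-259)/2] with discriminant -259.
347 ∤ -259, so 347 is unramified.
Compute (-259/347) via Euler: 88^((347-1)/2) mod 347 = 346, so (-259/347) = -1.
Legendre symbol -1 ⇒ 347 is inert.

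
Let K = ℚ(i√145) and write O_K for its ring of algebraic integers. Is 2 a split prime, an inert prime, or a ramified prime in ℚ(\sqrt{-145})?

Since -145 ≢ 1 mod 4, the ring of integers is ℤ[√-145] with discriminant 4·(-145) = -580.
Ramification test: 2 | -580. The prime 2 ramifies in K.

ramifies in O_K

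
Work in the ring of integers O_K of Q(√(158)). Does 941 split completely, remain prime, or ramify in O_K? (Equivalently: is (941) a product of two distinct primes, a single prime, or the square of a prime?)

inert

d = 158 ≡ 2 (mod 4), so O_K = ℤ[√158] and disc(K) = 4d = 632.
disc(K) = 632 is not divisible by 941; 941 is unramified.
Compute (158/941) via Euler: 158^((941-1)/2) mod 941 = 940, so (158/941) = -1.
d is a non-residue mod p, hence 941 remains inert in O_K.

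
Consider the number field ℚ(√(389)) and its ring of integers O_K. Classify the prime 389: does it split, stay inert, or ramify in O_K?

389 mod 4 = 1, hence disc K = 389 and O_K = ℤ[(1+√389)/2].
Ramification test: 389 | 389. The prime 389 ramifies in K.

ramified — (389) = 𝔭²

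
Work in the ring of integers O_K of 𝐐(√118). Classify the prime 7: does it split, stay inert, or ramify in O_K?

p is inert

d = 118 ≡ 2 (mod 4), so O_K = ℤ[√118] and disc(K) = 4d = 472.
Since gcd(7, 472) = 1 the prime 7 does not ramify.
Compute (118/7) via Euler: 6^((7-1)/2) mod 7 = 6, so (118/7) = -1.
(118/7) = -1, so 7 is inert.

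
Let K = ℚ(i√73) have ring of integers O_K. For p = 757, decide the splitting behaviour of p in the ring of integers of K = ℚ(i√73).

Since -73 ≢ 1 mod 4, the ring of integers is ℤ[√-73] with discriminant 4·(-73) = -292.
Since gcd(757, -292) = 1 the prime 757 does not ramify.
Compute (-73/757) via Euler: 684^((757-1)/2) mod 757 = 1, so (-73/757) = 1.
(-73/757) = 1, so 757 splits.

757 splits in O_K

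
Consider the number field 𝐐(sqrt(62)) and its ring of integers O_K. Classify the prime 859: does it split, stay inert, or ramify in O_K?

62 mod 4 = 2, hence disc K = 4·62 = 248 and O_K = ℤ[√62].
859 ∤ 248, so 859 is unramified.
(62/859) = 62^429 mod 859 = 858, giving Legendre symbol -1.
d is a non-residue mod p, hence 859 remains inert in O_K.

remains prime (inert)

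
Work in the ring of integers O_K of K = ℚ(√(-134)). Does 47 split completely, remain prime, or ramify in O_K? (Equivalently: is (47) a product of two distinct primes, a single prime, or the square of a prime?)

split — (47) = 𝔭₁𝔭₂ with 𝔭₁ ≠ 𝔭₂

Since -134 ≢ 1 mod 4, the ring of integers is ℤ[√-134] with discriminant 4·(-134) = -536.
47 ∤ -536, so 47 is unramified.
Compute (-134/47) via Euler: 7^((47-1)/2) mod 47 = 1, so (-134/47) = 1.
(-134/47) = 1, so 47 splits.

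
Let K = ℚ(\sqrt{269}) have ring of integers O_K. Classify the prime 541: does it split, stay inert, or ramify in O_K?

Since 269 ≡ 1 mod 4, the ring of integers is ℤ[(1+√269)/2] with discriminant 269.
disc(K) = 269 is not divisible by 541; 541 is unramified.
Compute (269/541) via Euler: 269^((541-1)/2) mod 541 = 540, so (269/541) = -1.
d is a non-residue mod p, hence 541 remains inert in O_K.

remains prime (inert)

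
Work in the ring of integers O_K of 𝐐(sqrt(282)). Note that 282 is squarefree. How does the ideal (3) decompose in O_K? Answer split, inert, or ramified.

d = 282 ≡ 2 (mod 4), so O_K = ℤ[√282] and disc(K) = 4d = 1128.
Ramification test: 3 | 1128. The prime 3 ramifies in K.

ramified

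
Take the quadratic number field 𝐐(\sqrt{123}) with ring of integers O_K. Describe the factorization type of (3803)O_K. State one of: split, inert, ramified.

d = 123 ≡ 3 (mod 4), so O_K = ℤ[√123] and disc(K) = 4d = 492.
3803 ∤ 492, so 3803 is unramified.
Euler's criterion: 123^1901 mod 3803 = 1. Thus (123|3803) = 1.
(123/3803) = 1, so 3803 splits.

3803 splits in O_K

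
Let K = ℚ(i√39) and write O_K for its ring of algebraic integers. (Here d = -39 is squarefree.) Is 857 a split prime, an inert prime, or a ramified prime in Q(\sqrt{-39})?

Since -39 ≡ 1 mod 4, the ring of integers is ℤ[(1+√-39)/2] with discriminant -39.
Since gcd(857, -39) = 1 the prime 857 does not ramify.
(-39/857) = 818^428 mod 857 = 856, giving Legendre symbol -1.
d is a non-residue mod p, hence 857 remains inert in O_K.

p is inert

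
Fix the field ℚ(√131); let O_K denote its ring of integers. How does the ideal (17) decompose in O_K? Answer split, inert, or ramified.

inert — (17) stays prime in O_K

131 mod 4 = 3, hence disc K = 4·131 = 524 and O_K = ℤ[√131].
disc(K) = 524 is not divisible by 17; 17 is unramified.
Compute (131/17) via Euler: 12^((17-1)/2) mod 17 = 16, so (131/17) = -1.
d is a non-residue mod p, hence 17 remains inert in O_K.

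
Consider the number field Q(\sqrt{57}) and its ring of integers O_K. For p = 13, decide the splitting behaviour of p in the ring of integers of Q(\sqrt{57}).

remains prime (inert)

d = 57 ≡ 1 (mod 4), so O_K = ℤ[(1+√57)/2] and disc(K) = d = 57.
Since gcd(13, 57) = 1 the prime 13 does not ramify.
Legendre symbol by Euler's criterion: (57/13) ≡ 57^6 ≡ 12 (mod 13), i.e. (57/13) = -1.
(57/13) = -1, so 13 is inert.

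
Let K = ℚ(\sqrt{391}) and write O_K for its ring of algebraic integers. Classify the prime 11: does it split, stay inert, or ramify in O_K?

Since 391 ≢ 1 mod 4, the ring of integers is ℤ[√391] with discriminant 4·391 = 1564.
Since gcd(11, 1564) = 1 the prime 11 does not ramify.
(391/11) = 6^5 mod 11 = 10, giving Legendre symbol -1.
Legendre symbol -1 ⇒ 11 is inert.

inert — (11) stays prime in O_K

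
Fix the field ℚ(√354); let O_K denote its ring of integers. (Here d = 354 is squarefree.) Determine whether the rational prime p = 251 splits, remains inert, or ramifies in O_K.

Since 354 ≢ 1 mod 4, the ring of integers is ℤ[√354] with discriminant 4·354 = 1416.
disc(K) = 1416 is not divisible by 251; 251 is unramified.
Euler's criterion: 354^125 mod 251 = 1. Thus (354|251) = 1.
Legendre symbol 1 ⇒ 251 is split.

split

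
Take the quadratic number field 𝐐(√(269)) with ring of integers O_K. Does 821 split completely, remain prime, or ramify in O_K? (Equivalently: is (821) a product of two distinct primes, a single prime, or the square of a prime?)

Since 269 ≡ 1 mod 4, the ring of integers is ℤ[(1+√269)/2] with discriminant 269.
Since gcd(821, 269) = 1 the prime 821 does not ramify.
Euler's criterion: 269^410 mod 821 = 1. Thus (269|821) = 1.
(269/821) = 1, so 821 splits.

split — (821) = 𝔭₁𝔭₂ with 𝔭₁ ≠ 𝔭₂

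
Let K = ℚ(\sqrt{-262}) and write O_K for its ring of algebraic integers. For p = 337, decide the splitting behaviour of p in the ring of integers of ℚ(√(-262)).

split

Since -262 ≢ 1 mod 4, the ring of integers is ℤ[√-262] with discriminant 4·(-262) = -1048.
disc(K) = -1048 is not divisible by 337; 337 is unramified.
Euler's criterion: (-262)^168 mod 337 = 1. Thus (-262|337) = 1.
Legendre symbol 1 ⇒ 337 is split.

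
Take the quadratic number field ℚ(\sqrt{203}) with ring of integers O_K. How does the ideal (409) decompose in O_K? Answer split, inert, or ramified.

split

d = 203 ≡ 3 (mod 4), so O_K = ℤ[√203] and disc(K) = 4d = 812.
disc(K) = 812 is not divisible by 409; 409 is unramified.
(203/409) = 203^204 mod 409 = 1, giving Legendre symbol 1.
(203/409) = 1, so 409 splits.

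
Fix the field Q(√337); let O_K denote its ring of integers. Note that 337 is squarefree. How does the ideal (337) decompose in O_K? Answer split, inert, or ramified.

p ramifies

337 mod 4 = 1, hence disc K = 337 and O_K = ℤ[(1+√337)/2].
337 divides disc(K) = 337, so 337 ramifies.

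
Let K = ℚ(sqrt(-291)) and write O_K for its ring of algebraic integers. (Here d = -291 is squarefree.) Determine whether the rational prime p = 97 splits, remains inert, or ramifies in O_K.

ramified

-291 mod 4 = 1, hence disc K = -291 and O_K = ℤ[(1+√-291)/2].
Ramification test: 97 | -291. The prime 97 ramifies in K.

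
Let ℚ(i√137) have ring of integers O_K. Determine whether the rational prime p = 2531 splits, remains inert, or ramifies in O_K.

Since -137 ≢ 1 mod 4, the ring of integers is ℤ[√-137] with discriminant 4·(-137) = -548.
2531 ∤ -548, so 2531 is unramified.
Compute (-137/2531) via Euler: 2394^((2531-1)/2) mod 2531 = 2530, so (-137/2531) = -1.
Legendre symbol -1 ⇒ 2531 is inert.

2531 remains inert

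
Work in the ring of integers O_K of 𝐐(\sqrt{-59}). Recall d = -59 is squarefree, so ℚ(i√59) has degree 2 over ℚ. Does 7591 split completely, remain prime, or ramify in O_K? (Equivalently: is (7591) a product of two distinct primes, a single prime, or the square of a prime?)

Since -59 ≡ 1 mod 4, the ring of integers is ℤ[(1+√-59)/2] with discriminant -59.
Since gcd(7591, -59) = 1 the prime 7591 does not ramify.
Compute (-59/7591) via Euler: 7532^((7591-1)/2) mod 7591 = 7590, so (-59/7591) = -1.
(-59/7591) = -1, so 7591 is inert.

remains prime (inert)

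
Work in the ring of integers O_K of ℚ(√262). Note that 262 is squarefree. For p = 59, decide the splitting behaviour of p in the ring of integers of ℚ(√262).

Since 262 ≢ 1 mod 4, the ring of integers is ℤ[√262] with discriminant 4·262 = 1048.
Since gcd(59, 1048) = 1 the prime 59 does not ramify.
Compute (262/59) via Euler: 26^((59-1)/2) mod 59 = 1, so (262/59) = 1.
(262/59) = 1, so 59 splits.

p splits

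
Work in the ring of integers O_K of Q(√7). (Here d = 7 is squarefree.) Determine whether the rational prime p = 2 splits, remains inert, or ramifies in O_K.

ramifies in O_K

7 mod 4 = 3, hence disc K = 4·7 = 28 and O_K = ℤ[√7].
2 divides disc(K) = 28, so 2 ramifies.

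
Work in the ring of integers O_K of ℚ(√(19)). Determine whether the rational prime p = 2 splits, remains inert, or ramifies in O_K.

Since 19 ≢ 1 mod 4, the ring of integers is ℤ[√19] with discriminant 4·19 = 76.
disc(K) = 76 = 2·38, so p = 2 is ramified.

2 is ramified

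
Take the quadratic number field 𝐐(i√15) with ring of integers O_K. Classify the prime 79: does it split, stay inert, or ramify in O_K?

d = -15 ≡ 1 (mod 4), so O_K = ℤ[(1+√-15)/2] and disc(K) = d = -15.
Since gcd(79, -15) = 1 the prime 79 does not ramify.
Legendre symbol by Euler's criterion: (-15/79) ≡ (-15)^39 ≡ 1 (mod 79), i.e. (-15/79) = 1.
(-15/79) = 1, so 79 splits.

p splits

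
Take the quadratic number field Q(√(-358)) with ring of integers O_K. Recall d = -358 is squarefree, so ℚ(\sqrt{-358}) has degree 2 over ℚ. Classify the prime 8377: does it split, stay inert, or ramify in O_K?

inert

d = -358 ≡ 2 (mod 4), so O_K = ℤ[√-358] and disc(K) = 4d = -1432.
disc(K) = -1432 is not divisible by 8377; 8377 is unramified.
(-358/8377) = 8019^4188 mod 8377 = 8376, giving Legendre symbol -1.
d is a non-residue mod p, hence 8377 remains inert in O_K.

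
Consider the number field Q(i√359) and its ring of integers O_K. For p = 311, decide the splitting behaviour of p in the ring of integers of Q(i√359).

-359 mod 4 = 1, hence disc K = -359 and O_K = ℤ[(1+√-359)/2].
311 ∤ -359, so 311 is unramified.
Legendre symbol by Euler's criterion: (-359/311) ≡ (-359)^155 ≡ 310 (mod 311), i.e. (-359/311) = -1.
Legendre symbol -1 ⇒ 311 is inert.

remains prime (inert)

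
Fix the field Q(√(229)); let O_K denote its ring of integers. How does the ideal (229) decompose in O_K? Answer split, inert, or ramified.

229 mod 4 = 1, hence disc K = 229 and O_K = ℤ[(1+√229)/2].
disc(K) = 229 = 229·1, so p = 229 is ramified.

229 is ramified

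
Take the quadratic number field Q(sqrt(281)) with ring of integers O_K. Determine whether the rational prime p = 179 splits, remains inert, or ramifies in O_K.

Since 281 ≡ 1 mod 4, the ring of integers is ℤ[(1+√281)/2] with discriminant 281.
Since gcd(179, 281) = 1 the prime 179 does not ramify.
Compute (281/179) via Euler: 102^((179-1)/2) mod 179 = 178, so (281/179) = -1.
d is a non-residue mod p, hence 179 remains inert in O_K.

remains prime (inert)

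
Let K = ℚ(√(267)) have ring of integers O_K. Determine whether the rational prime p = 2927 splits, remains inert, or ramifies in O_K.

d = 267 ≡ 3 (mod 4), so O_K = ℤ[√267] and disc(K) = 4d = 1068.
disc(K) = 1068 is not divisible by 2927; 2927 is unramified.
(267/2927) = 267^1463 mod 2927 = 1, giving Legendre symbol 1.
d is a quadratic residue mod p, hence 2927 splits in O_K.

splits completely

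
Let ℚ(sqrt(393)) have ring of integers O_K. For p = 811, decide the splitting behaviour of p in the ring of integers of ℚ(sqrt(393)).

d = 393 ≡ 1 (mod 4), so O_K = ℤ[(1+√393)/2] and disc(K) = d = 393.
Since gcd(811, 393) = 1 the prime 811 does not ramify.
(393/811) = 393^405 mod 811 = 1, giving Legendre symbol 1.
d is a quadratic residue mod p, hence 811 splits in O_K.

p splits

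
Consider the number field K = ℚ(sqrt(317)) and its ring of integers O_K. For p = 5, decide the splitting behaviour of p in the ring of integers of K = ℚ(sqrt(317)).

inert

317 mod 4 = 1, hence disc K = 317 and O_K = ℤ[(1+√317)/2].
5 ∤ 317, so 5 is unramified.
Compute (317/5) via Euler: 2^((5-1)/2) mod 5 = 4, so (317/5) = -1.
Legendre symbol -1 ⇒ 5 is inert.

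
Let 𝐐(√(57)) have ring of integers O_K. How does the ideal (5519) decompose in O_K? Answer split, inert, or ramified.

inert

Since 57 ≡ 1 mod 4, the ring of integers is ℤ[(1+√57)/2] with discriminant 57.
Since gcd(5519, 57) = 1 the prime 5519 does not ramify.
Euler's criterion: 57^2759 mod 5519 = 5518. Thus (57|5519) = -1.
d is a non-residue mod p, hence 5519 remains inert in O_K.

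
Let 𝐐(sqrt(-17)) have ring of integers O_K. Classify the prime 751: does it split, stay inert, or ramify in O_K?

-17 mod 4 = 3, hence disc K = 4·(-17) = -68 and O_K = ℤ[√-17].
Since gcd(751, -68) = 1 the prime 751 does not ramify.
(-17/751) = 734^375 mod 751 = 1, giving Legendre symbol 1.
Legendre symbol 1 ⇒ 751 is split.

split — (751) = 𝔭₁𝔭₂ with 𝔭₁ ≠ 𝔭₂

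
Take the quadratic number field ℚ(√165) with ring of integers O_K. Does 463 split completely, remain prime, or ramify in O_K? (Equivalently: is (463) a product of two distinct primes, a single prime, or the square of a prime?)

d = 165 ≡ 1 (mod 4), so O_K = ℤ[(1+√165)/2] and disc(K) = d = 165.
Since gcd(463, 165) = 1 the prime 463 does not ramify.
Euler's criterion: 165^231 mod 463 = 462. Thus (165|463) = -1.
Legendre symbol -1 ⇒ 463 is inert.

463 remains inert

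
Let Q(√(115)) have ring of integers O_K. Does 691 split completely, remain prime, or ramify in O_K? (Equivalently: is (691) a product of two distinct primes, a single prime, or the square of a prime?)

remains prime (inert)

115 mod 4 = 3, hence disc K = 4·115 = 460 and O_K = ℤ[√115].
Since gcd(691, 460) = 1 the prime 691 does not ramify.
Compute (115/691) via Euler: 115^((691-1)/2) mod 691 = 690, so (115/691) = -1.
d is a non-residue mod p, hence 691 remains inert in O_K.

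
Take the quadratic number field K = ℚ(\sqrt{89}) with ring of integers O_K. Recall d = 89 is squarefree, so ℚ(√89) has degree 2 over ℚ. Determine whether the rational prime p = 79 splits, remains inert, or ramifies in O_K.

89 mod 4 = 1, hence disc K = 89 and O_K = ℤ[(1+√89)/2].
Since gcd(79, 89) = 1 the prime 79 does not ramify.
Legendre symbol by Euler's criterion: (89/79) ≡ 89^39 ≡ 1 (mod 79), i.e. (89/79) = 1.
Legendre symbol 1 ⇒ 79 is split.

79 splits in O_K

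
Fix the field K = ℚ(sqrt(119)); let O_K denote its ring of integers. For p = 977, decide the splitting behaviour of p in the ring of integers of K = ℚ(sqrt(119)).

Since 119 ≢ 1 mod 4, the ring of integers is ℤ[√119] with discriminant 4·119 = 476.
disc(K) = 476 is not divisible by 977; 977 is unramified.
Legendre symbol by Euler's criterion: (119/977) ≡ 119^488 ≡ 1 (mod 977), i.e. (119/977) = 1.
d is a quadratic residue mod p, hence 977 splits in O_K.

split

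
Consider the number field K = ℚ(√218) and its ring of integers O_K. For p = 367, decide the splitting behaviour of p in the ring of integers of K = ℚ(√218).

inert — (367) stays prime in O_K

218 mod 4 = 2, hence disc K = 4·218 = 872 and O_K = ℤ[√218].
367 ∤ 872, so 367 is unramified.
Legendre symbol by Euler's criterion: (218/367) ≡ 218^183 ≡ 366 (mod 367), i.e. (218/367) = -1.
Legendre symbol -1 ⇒ 367 is inert.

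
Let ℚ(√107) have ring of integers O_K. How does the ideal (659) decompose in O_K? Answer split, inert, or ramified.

d = 107 ≡ 3 (mod 4), so O_K = ℤ[√107] and disc(K) = 4d = 428.
Since gcd(659, 428) = 1 the prime 659 does not ramify.
Legendre symbol by Euler's criterion: (107/659) ≡ 107^329 ≡ 1 (mod 659), i.e. (107/659) = 1.
(107/659) = 1, so 659 splits.

659 splits in O_K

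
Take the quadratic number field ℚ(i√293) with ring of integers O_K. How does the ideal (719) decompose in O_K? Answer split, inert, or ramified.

Since -293 ≢ 1 mod 4, the ring of integers is ℤ[√-293] with discriminant 4·(-293) = -1172.
disc(K) = -1172 is not divisible by 719; 719 is unramified.
Legendre symbol by Euler's criterion: (-293/719) ≡ (-293)^359 ≡ 718 (mod 719), i.e. (-293/719) = -1.
(-293/719) = -1, so 719 is inert.

remains prime (inert)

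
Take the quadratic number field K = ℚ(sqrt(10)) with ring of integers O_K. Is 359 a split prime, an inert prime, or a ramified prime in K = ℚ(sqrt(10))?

Since 10 ≢ 1 mod 4, the ring of integers is ℤ[√10] with discriminant 4·10 = 40.
359 ∤ 40, so 359 is unramified.
Legendre symbol by Euler's criterion: (10/359) ≡ 10^179 ≡ 1 (mod 359), i.e. (10/359) = 1.
d is a quadratic residue mod p, hence 359 splits in O_K.

359 splits in O_K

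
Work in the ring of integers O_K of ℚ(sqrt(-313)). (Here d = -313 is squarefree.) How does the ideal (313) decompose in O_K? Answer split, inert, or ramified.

Since -313 ≢ 1 mod 4, the ring of integers is ℤ[√-313] with discriminant 4·(-313) = -1252.
313 divides disc(K) = -1252, so 313 ramifies.

313 is ramified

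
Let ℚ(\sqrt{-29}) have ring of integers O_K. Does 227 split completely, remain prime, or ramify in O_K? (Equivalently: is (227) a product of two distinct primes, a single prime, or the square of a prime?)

remains prime (inert)

Since -29 ≢ 1 mod 4, the ring of integers is ℤ[√-29] with discriminant 4·(-29) = -116.
Since gcd(227, -116) = 1 the prime 227 does not ramify.
Compute (-29/227) via Euler: 198^((227-1)/2) mod 227 = 226, so (-29/227) = -1.
Legendre symbol -1 ⇒ 227 is inert.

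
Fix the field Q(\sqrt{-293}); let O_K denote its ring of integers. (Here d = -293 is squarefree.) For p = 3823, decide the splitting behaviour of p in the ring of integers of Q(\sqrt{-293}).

-293 mod 4 = 3, hence disc K = 4·(-293) = -1172 and O_K = ℤ[√-293].
disc(K) = -1172 is not divisible by 3823; 3823 is unramified.
(-293/3823) = 3530^1911 mod 3823 = 3822, giving Legendre symbol -1.
d is a non-residue mod p, hence 3823 remains inert in O_K.

inert — (3823) stays prime in O_K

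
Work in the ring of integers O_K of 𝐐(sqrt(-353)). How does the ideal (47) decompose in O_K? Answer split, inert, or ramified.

Since -353 ≢ 1 mod 4, the ring of integers is ℤ[√-353] with discriminant 4·(-353) = -1412.
disc(K) = -1412 is not divisible by 47; 47 is unramified.
Euler's criterion: (-353)^23 mod 47 = 46. Thus (-353|47) = -1.
d is a non-residue mod p, hence 47 remains inert in O_K.

p is inert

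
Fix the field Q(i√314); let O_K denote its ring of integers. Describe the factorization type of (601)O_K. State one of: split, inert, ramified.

splits completely

Since -314 ≢ 1 mod 4, the ring of integers is ℤ[√-314] with discriminant 4·(-314) = -1256.
Since gcd(601, -1256) = 1 the prime 601 does not ramify.
Compute (-314/601) via Euler: 287^((601-1)/2) mod 601 = 1, so (-314/601) = 1.
(-314/601) = 1, so 601 splits.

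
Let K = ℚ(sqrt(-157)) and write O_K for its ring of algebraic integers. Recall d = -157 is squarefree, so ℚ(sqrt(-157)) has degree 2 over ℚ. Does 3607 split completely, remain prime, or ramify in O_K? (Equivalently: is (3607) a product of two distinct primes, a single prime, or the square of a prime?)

remains prime (inert)

Since -157 ≢ 1 mod 4, the ring of integers is ℤ[√-157] with discriminant 4·(-157) = -628.
Since gcd(3607, -628) = 1 the prime 3607 does not ramify.
Euler's criterion: (-157)^1803 mod 3607 = 3606. Thus (-157|3607) = -1.
d is a non-residue mod p, hence 3607 remains inert in O_K.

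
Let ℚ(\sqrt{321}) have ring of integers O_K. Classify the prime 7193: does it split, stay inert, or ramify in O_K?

321 mod 4 = 1, hence disc K = 321 and O_K = ℤ[(1+√321)/2].
7193 ∤ 321, so 7193 is unramified.
Compute (321/7193) via Euler: 321^((7193-1)/2) mod 7193 = 1, so (321/7193) = 1.
d is a quadratic residue mod p, hence 7193 splits in O_K.

p splits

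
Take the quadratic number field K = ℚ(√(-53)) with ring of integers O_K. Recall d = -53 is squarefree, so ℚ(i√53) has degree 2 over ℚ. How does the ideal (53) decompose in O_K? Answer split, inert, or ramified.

d = -53 ≡ 3 (mod 4), so O_K = ℤ[√-53] and disc(K) = 4d = -212.
disc(K) = -212 = 53·(-4), so p = 53 is ramified.

ramifies in O_K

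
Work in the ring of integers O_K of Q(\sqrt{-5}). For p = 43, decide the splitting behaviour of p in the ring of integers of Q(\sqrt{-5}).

d = -5 ≡ 3 (mod 4), so O_K = ℤ[√-5] and disc(K) = 4d = -20.
disc(K) = -20 is not divisible by 43; 43 is unramified.
Compute (-5/43) via Euler: 38^((43-1)/2) mod 43 = 1, so (-5/43) = 1.
(-5/43) = 1, so 43 splits.

splits completely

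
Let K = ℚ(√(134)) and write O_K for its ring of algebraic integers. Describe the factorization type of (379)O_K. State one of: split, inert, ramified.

134 mod 4 = 2, hence disc K = 4·134 = 536 and O_K = ℤ[√134].
379 ∤ 536, so 379 is unramified.
(134/379) = 134^189 mod 379 = 378, giving Legendre symbol -1.
d is a non-residue mod p, hence 379 remains inert in O_K.

remains prime (inert)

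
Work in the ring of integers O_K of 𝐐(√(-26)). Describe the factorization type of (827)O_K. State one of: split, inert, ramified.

p is inert

-26 mod 4 = 2, hence disc K = 4·(-26) = -104 and O_K = ℤ[√-26].
disc(K) = -104 is not divisible by 827; 827 is unramified.
(-26/827) = 801^413 mod 827 = 826, giving Legendre symbol -1.
(-26/827) = -1, so 827 is inert.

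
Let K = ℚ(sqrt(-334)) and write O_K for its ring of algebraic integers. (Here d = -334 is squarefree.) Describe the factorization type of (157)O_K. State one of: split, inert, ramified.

Since -334 ≢ 1 mod 4, the ring of integers is ℤ[√-334] with discriminant 4·(-334) = -1336.
157 ∤ -1336, so 157 is unramified.
(-334/157) = 137^78 mod 157 = 156, giving Legendre symbol -1.
d is a non-residue mod p, hence 157 remains inert in O_K.

inert — (157) stays prime in O_K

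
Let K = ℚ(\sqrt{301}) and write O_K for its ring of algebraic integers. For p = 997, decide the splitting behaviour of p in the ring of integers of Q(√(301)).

split

Since 301 ≡ 1 mod 4, the ring of integers is ℤ[(1+√301)/2] with discriminant 301.
disc(K) = 301 is not divisible by 997; 997 is unramified.
Compute (301/997) via Euler: 301^((997-1)/2) mod 997 = 1, so (301/997) = 1.
(301/997) = 1, so 997 splits.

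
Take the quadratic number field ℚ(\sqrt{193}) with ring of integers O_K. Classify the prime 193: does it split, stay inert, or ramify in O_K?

ramifies in O_K

193 mod 4 = 1, hence disc K = 193 and O_K = ℤ[(1+√193)/2].
193 divides disc(K) = 193, so 193 ramifies.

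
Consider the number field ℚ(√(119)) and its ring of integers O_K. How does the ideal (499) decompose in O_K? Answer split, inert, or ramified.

499 splits in O_K

d = 119 ≡ 3 (mod 4), so O_K = ℤ[√119] and disc(K) = 4d = 476.
Since gcd(499, 476) = 1 the prime 499 does not ramify.
Compute (119/499) via Euler: 119^((499-1)/2) mod 499 = 1, so (119/499) = 1.
(119/499) = 1, so 499 splits.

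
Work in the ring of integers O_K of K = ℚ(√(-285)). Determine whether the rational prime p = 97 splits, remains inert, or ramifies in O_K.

split — (97) = 𝔭₁𝔭₂ with 𝔭₁ ≠ 𝔭₂

d = -285 ≡ 3 (mod 4), so O_K = ℤ[√-285] and disc(K) = 4d = -1140.
97 ∤ -1140, so 97 is unramified.
(-285/97) = 6^48 mod 97 = 1, giving Legendre symbol 1.
(-285/97) = 1, so 97 splits.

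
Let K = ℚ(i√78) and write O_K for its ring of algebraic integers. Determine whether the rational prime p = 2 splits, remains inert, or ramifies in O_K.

Since -78 ≢ 1 mod 4, the ring of integers is ℤ[√-78] with discriminant 4·(-78) = -312.
2 divides disc(K) = -312, so 2 ramifies.

p ramifies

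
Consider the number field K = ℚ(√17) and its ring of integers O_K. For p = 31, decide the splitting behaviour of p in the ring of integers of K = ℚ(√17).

d = 17 ≡ 1 (mod 4), so O_K = ℤ[(1+√17)/2] and disc(K) = d = 17.
Since gcd(31, 17) = 1 the prime 31 does not ramify.
Compute (17/31) via Euler: 17^((31-1)/2) mod 31 = 30, so (17/31) = -1.
(17/31) = -1, so 31 is inert.

remains prime (inert)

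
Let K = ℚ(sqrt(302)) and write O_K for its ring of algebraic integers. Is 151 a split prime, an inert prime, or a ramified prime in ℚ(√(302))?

d = 302 ≡ 2 (mod 4), so O_K = ℤ[√302] and disc(K) = 4d = 1208.
151 divides disc(K) = 1208, so 151 ramifies.

151 is ramified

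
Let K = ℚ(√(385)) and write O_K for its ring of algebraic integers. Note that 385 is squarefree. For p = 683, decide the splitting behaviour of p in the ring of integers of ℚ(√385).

683 remains inert

Since 385 ≡ 1 mod 4, the ring of integers is ℤ[(1+√385)/2] with discriminant 385.
disc(K) = 385 is not divisible by 683; 683 is unramified.
Compute (385/683) via Euler: 385^((683-1)/2) mod 683 = 682, so (385/683) = -1.
Legendre symbol -1 ⇒ 683 is inert.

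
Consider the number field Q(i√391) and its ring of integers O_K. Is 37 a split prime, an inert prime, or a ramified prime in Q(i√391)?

37 splits in O_K

d = -391 ≡ 1 (mod 4), so O_K = ℤ[(1+√-391)/2] and disc(K) = d = -391.
37 ∤ -391, so 37 is unramified.
Euler's criterion: (-391)^18 mod 37 = 1. Thus (-391|37) = 1.
Legendre symbol 1 ⇒ 37 is split.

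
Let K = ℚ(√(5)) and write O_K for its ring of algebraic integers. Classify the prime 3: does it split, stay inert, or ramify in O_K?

d = 5 ≡ 1 (mod 4), so O_K = ℤ[(1+√5)/2] and disc(K) = d = 5.
Since gcd(3, 5) = 1 the prime 3 does not ramify.
Legendre symbol by Euler's criterion: (5/3) ≡ 5^1 ≡ 2 (mod 3), i.e. (5/3) = -1.
(5/3) = -1, so 3 is inert.

3 remains inert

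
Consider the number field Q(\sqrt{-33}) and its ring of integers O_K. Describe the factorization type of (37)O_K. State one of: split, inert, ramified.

p splits

-33 mod 4 = 3, hence disc K = 4·(-33) = -132 and O_K = ℤ[√-33].
37 ∤ -132, so 37 is unramified.
Compute (-33/37) via Euler: 4^((37-1)/2) mod 37 = 1, so (-33/37) = 1.
d is a quadratic residue mod p, hence 37 splits in O_K.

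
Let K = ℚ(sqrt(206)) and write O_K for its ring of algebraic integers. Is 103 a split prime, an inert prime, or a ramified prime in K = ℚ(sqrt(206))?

ramified

Since 206 ≢ 1 mod 4, the ring of integers is ℤ[√206] with discriminant 4·206 = 824.
Ramification test: 103 | 824. The prime 103 ramifies in K.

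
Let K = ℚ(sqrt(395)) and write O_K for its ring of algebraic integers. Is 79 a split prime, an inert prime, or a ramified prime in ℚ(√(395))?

Since 395 ≢ 1 mod 4, the ring of integers is ℤ[√395] with discriminant 4·395 = 1580.
79 divides disc(K) = 1580, so 79 ramifies.

p ramifies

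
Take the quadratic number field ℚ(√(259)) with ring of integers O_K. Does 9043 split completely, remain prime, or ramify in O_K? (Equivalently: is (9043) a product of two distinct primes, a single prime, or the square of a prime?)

259 mod 4 = 3, hence disc K = 4·259 = 1036 and O_K = ℤ[√259].
disc(K) = 1036 is not divisible by 9043; 9043 is unramified.
(259/9043) = 259^4521 mod 9043 = 9042, giving Legendre symbol -1.
(259/9043) = -1, so 9043 is inert.

9043 remains inert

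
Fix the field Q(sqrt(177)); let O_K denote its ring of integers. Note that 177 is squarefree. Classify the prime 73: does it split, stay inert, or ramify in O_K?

Since 177 ≡ 1 mod 4, the ring of integers is ℤ[(1+√177)/2] with discriminant 177.
73 ∤ 177, so 73 is unramified.
Euler's criterion: 177^36 mod 73 = 72. Thus (177|73) = -1.
(177/73) = -1, so 73 is inert.

p is inert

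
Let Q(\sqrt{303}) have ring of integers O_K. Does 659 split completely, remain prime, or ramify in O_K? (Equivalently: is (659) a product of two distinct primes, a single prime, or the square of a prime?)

inert

303 mod 4 = 3, hence disc K = 4·303 = 1212 and O_K = ℤ[√303].
disc(K) = 1212 is not divisible by 659; 659 is unramified.
Legendre symbol by Euler's criterion: (303/659) ≡ 303^329 ≡ 658 (mod 659), i.e. (303/659) = -1.
d is a non-residue mod p, hence 659 remains inert in O_K.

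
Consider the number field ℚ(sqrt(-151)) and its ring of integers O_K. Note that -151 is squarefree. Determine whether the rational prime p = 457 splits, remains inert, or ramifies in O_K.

p splits

Since -151 ≡ 1 mod 4, the ring of integers is ℤ[(1+√-151)/2] with discriminant -151.
disc(K) = -151 is not divisible by 457; 457 is unramified.
Euler's criterion: (-151)^228 mod 457 = 1. Thus (-151|457) = 1.
(-151/457) = 1, so 457 splits.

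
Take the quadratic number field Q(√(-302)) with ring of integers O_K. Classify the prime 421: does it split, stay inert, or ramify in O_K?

Since -302 ≢ 1 mod 4, the ring of integers is ℤ[√-302] with discriminant 4·(-302) = -1208.
disc(K) = -1208 is not divisible by 421; 421 is unramified.
Euler's criterion: (-302)^210 mod 421 = 1. Thus (-302|421) = 1.
d is a quadratic residue mod p, hence 421 splits in O_K.

split — (421) = 𝔭₁𝔭₂ with 𝔭₁ ≠ 𝔭₂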